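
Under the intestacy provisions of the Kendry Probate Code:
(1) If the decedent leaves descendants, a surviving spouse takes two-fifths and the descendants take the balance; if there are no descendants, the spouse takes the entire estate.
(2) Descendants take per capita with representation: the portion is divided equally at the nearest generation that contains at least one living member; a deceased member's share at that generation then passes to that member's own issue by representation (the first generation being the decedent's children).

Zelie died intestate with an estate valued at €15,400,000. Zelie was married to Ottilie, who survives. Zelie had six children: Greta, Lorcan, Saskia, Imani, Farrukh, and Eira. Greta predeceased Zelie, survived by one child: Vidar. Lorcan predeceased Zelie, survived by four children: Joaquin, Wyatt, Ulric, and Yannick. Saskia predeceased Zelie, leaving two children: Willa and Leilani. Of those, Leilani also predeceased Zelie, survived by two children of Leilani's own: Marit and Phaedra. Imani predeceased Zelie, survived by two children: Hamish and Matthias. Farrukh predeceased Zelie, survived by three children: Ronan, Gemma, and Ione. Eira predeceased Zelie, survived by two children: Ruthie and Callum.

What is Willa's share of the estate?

Willa receives €660,000.

Ottilie takes two-fifths of €15,400,000 = €6,160,000. The remaining €9,240,000 passes to the descendants.
No child survives, so the initial division is made at the grandchildren's generation.
The descendants' portion (€9,240,000) is divided into 14 shares of €660,000: Vidar, Joaquin, Wyatt, Ulric, Yannick, Willa, Hamish, Matthias, Ronan, Gemma, Ione, Ruthie, and Callum each take €660,000; Leilani's €660,000 share passes to Leilani's issue.
Leilani's share (€660,000) is divided into 2 shares of €330,000: Marit and Phaedra each take €330,000.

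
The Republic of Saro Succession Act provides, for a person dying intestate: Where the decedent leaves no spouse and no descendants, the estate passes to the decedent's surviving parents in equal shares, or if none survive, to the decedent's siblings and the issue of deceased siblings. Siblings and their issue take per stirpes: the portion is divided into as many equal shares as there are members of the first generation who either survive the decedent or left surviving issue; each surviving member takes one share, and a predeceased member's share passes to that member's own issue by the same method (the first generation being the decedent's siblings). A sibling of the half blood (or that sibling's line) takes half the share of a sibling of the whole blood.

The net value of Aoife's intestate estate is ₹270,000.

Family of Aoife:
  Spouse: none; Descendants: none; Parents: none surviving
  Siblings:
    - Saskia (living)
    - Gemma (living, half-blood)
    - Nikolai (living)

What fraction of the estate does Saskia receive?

The entire ₹270,000 passes to the siblings and their issue.
Counting each half-blood sibling's line as half a unit, there are 5/2 units in ₹270,000, so one unit is ₹108,000. Whole-blood lines (Saskia and Nikolai) take ₹108,000 each; half-blood lines (Gemma) take ₹54,000 each.

Saskia receives 2/5 of the estate.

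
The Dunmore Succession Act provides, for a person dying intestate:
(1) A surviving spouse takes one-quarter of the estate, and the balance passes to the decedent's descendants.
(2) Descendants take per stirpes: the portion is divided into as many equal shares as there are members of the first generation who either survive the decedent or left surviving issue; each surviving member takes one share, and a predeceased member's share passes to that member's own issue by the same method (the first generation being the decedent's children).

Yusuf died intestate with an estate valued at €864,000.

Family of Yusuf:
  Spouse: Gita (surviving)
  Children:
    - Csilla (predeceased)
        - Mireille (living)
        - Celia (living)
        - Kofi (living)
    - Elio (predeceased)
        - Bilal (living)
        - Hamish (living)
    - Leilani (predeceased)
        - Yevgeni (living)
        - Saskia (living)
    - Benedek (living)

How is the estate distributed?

Gita takes one-quarter of €864,000 = €216,000. The remaining €648,000 passes to the descendants.
The descendants' portion (€648,000) is divided into 4 shares of €162,000: Benedek takes €162,000; Csilla's €162,000 share passes to Csilla's issue; Elio's €162,000 share passes to Elio's issue; Leilani's €162,000 share passes to Leilani's issue.
Csilla's share (€162,000) is divided into 3 shares of €54,000: Mireille, Celia, and Kofi each take €54,000.
Elio's share (€162,000) is divided into 2 shares of €81,000: Bilal and Hamish each take €81,000.
Leilani's share (€162,000) is divided into 2 shares of €81,000: Yevgeni and Saskia each take €81,000.

Gita: €216,000; Mireille: €54,000; Celia: €54,000; Kofi: €54,000; Bilal: €81,000; Hamish: €81,000; Yevgeni: €81,000; Saskia: €81,000; Benedek: €162,000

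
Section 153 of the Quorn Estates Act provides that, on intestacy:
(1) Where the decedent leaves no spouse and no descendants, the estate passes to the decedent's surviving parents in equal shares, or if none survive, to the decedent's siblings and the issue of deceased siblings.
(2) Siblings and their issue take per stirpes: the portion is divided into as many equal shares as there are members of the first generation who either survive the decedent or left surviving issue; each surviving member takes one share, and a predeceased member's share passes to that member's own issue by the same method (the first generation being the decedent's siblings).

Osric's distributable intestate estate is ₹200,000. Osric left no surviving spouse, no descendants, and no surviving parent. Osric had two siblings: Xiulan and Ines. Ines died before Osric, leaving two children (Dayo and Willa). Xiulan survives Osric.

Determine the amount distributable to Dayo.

Dayo receives ₹50,000.

The entire ₹200,000 passes to the siblings and their issue.
That amount (₹200,000) is divided into 2 shares of ₹100,000: Xiulan takes ₹100,000; Ines's ₹100,000 share passes to Ines's issue.
Ines's share (₹100,000) is divided into 2 shares of ₹50,000: Dayo and Willa each take ₹50,000.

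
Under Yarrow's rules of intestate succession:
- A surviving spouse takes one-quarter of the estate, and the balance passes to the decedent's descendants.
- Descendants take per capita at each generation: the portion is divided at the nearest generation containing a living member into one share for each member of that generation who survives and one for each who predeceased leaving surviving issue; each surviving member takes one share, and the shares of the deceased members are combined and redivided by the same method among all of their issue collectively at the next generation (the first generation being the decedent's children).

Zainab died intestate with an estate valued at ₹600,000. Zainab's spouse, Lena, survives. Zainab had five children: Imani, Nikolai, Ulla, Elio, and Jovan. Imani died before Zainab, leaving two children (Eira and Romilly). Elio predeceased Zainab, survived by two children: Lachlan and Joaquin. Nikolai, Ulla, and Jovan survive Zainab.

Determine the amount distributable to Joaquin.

Lena takes one-quarter of ₹600,000 = ₹150,000. The remaining ₹450,000 passes to the descendants.
The descendants' portion (₹450,000) is divided at the children's generation into 5 shares of ₹90,000. Nikolai, Ulla, and Jovan each take ₹90,000. The 2 shares of the deceased (Imani and Elio) are combined into a pool of ₹180,000.
That pool (₹180,000) is divided at the grandchildren's generation equally among Eira, Romilly, Lachlan, and Joaquin: ₹45,000 each.

Joaquin receives ₹45,000.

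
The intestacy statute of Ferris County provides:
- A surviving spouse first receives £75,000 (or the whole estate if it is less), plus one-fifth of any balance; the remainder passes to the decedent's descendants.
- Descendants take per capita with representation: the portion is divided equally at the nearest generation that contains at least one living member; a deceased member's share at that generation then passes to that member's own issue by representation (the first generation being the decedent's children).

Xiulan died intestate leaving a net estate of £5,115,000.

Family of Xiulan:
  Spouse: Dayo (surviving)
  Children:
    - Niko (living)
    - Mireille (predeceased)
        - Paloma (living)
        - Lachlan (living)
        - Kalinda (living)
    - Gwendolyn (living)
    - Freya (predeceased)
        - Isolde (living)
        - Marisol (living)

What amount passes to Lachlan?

Lachlan receives £336,000.

Dayo first takes £75,000, leaving a balance of £5,040,000. Dayo then takes one-fifth of the balance (£1,008,000), for a total of £1,083,000. The remaining £4,032,000 passes to the descendants.
The descendants' portion (£4,032,000) is divided into 4 shares of £1,008,000: Niko and Gwendolyn each take £1,008,000; Mireille's £1,008,000 share passes to Mireille's issue; Freya's £1,008,000 share passes to Freya's issue.
Mireille's share (£1,008,000) is divided into 3 shares of £336,000: Paloma, Lachlan, and Kalinda each take £336,000.
Freya's share (£1,008,000) is divided into 2 shares of £504,000: Isolde and Marisol each take £504,000.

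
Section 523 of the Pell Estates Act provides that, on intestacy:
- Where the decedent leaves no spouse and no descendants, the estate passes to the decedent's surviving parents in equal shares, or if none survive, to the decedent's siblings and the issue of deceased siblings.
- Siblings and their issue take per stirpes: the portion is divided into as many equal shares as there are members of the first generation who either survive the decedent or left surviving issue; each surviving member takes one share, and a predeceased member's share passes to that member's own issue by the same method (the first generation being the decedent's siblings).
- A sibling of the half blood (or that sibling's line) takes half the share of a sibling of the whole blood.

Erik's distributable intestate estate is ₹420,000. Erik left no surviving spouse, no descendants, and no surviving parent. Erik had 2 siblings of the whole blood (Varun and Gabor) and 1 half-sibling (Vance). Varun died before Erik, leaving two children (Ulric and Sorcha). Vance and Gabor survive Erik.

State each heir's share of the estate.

The entire ₹420,000 passes to the siblings and their issue.
Counting each half-blood sibling's line as half a unit, there are 5/2 units in ₹420,000, so one unit is ₹168,000. Whole-blood lines (Varun and Gabor) take ₹168,000 each; half-blood lines (Vance) take ₹84,000 each.
Varun's share (₹168,000) is divided into 2 shares of ₹84,000: Ulric and Sorcha each take ₹84,000.

Ulric: ₹84,000; Sorcha: ₹84,000; Vance: ₹84,000; Gabor: ₹168,000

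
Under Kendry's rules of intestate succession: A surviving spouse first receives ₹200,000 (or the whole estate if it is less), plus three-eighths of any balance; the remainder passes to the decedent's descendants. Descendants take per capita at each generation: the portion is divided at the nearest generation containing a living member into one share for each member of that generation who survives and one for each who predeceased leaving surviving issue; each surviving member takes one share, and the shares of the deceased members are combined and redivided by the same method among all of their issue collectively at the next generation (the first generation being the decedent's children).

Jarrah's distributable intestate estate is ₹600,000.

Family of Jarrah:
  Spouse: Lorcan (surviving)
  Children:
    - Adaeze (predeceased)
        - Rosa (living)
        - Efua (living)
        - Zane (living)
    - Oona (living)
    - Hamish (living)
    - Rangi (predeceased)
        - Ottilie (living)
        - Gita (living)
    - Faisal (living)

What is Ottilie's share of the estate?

Ottilie receives ₹20,000.

Lorcan first takes ₹200,000, leaving a balance of ₹400,000. Lorcan then takes three-eighths of the balance (₹150,000), for a total of ₹350,000. The remaining ₹250,000 passes to the descendants.
The descendants' portion (₹250,000) is divided at the children's generation into 5 shares of ₹50,000. Oona, Hamish, and Faisal each take ₹50,000. The 2 shares of the deceased (Adaeze and Rangi) are combined into a pool of ₹100,000.
That pool (₹100,000) is divided at the grandchildren's generation equally among Rosa, Efua, Zane, Ottilie, and Gita: ₹20,000 each.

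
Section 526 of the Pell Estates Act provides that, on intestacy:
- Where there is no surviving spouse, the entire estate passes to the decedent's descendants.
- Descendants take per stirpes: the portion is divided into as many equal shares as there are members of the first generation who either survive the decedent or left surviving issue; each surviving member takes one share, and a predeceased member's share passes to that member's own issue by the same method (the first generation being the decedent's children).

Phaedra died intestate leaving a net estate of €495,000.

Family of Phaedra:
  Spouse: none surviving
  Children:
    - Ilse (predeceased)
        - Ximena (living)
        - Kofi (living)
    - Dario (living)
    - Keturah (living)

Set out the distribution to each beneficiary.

The entire €495,000 passes to the descendants.
That amount (€495,000) is divided into 3 shares of €165,000: Dario and Keturah each take €165,000; Ilse's €165,000 share passes to Ilse's issue.
Ilse's share (€165,000) is divided into 2 shares of €82,500: Ximena and Kofi each take €82,500.

Ximena: €82,500; Kofi: €82,500; Dario: €165,000; Keturah: €165,000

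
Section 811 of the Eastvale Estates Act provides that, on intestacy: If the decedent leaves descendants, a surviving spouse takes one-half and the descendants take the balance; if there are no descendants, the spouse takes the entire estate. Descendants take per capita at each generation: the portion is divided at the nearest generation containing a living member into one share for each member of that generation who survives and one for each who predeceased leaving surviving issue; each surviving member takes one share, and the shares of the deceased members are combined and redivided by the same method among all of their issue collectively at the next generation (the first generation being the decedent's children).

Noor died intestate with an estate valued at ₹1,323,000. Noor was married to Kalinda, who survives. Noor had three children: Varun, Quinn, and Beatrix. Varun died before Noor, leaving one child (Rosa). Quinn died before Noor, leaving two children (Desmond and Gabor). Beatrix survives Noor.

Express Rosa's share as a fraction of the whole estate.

Kalinda takes one-half of ₹1,323,000 = ₹661,500. The remaining ₹661,500 passes to the descendants.
The descendants' portion (₹661,500) is divided at the children's generation into 3 shares of ₹220,500. Beatrix takes ₹220,500. The 2 shares of the deceased (Varun and Quinn) are combined into a pool of ₹441,000.
That pool (₹441,000) is divided at the grandchildren's generation equally among Rosa, Desmond, and Gabor: ₹147,000 each.

Rosa receives 1/9 of the estate.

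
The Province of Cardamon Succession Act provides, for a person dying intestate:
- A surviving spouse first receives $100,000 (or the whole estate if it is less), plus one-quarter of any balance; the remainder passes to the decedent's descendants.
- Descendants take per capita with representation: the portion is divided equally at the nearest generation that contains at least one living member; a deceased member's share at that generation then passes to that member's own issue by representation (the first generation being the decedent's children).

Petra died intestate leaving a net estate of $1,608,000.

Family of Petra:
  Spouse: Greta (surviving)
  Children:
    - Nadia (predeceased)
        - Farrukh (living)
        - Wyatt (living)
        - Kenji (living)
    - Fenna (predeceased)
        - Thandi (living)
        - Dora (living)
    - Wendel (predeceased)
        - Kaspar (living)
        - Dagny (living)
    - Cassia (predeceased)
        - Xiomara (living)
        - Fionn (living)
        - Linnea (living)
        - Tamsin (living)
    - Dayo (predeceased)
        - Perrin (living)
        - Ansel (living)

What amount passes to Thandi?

Thandi receives $87,000.

Greta first takes $100,000, leaving a balance of $1,508,000. Greta then takes one-quarter of the balance ($377,000), for a total of $477,000. The remaining $1,131,000 passes to the descendants.
No child survives, so the initial division is made at the grandchildren's generation.
The descendants' portion ($1,131,000) is divided into 13 shares of $87,000: Farrukh, Wyatt, Kenji, Thandi, Dora, Kaspar, Dagny, Xiomara, Fionn, Linnea, Tamsin, Perrin, and Ansel each take $87,000.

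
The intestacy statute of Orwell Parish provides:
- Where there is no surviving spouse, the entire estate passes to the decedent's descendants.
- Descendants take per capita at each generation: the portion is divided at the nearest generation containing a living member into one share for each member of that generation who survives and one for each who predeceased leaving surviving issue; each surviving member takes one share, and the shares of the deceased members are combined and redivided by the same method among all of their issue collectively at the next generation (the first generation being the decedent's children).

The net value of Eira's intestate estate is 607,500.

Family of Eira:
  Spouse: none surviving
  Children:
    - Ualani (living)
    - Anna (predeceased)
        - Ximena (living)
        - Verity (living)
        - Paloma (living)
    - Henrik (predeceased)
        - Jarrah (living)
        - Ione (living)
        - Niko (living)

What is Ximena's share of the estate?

The entire 607,500 passes to the descendants.
That amount (607,500) is divided at the children's generation into 3 shares of 202,500. Ualani takes 202,500. The 2 shares of the deceased (Anna and Henrik) are combined into a pool of 405,000.
That pool (405,000) is divided at the grandchildren's generation equally among Ximena, Verity, Paloma, Jarrah, Ione, and Niko: 67,500 each.

Ximena receives 67,500.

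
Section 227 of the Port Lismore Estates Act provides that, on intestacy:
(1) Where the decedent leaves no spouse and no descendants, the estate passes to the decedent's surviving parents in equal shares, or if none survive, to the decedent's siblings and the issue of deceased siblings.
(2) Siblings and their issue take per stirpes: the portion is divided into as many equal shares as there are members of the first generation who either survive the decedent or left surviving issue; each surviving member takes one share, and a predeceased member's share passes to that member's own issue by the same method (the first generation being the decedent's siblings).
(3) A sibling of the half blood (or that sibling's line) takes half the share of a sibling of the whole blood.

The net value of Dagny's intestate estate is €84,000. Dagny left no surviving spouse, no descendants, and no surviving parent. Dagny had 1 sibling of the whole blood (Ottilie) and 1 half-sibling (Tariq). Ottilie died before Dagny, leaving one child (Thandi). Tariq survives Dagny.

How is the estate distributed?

Tariq: €28,000; Thandi: €56,000

The entire €84,000 passes to the siblings and their issue.
Counting each half-blood sibling's line as half a unit, there are 3/2 units in €84,000, so one unit is €56,000. Whole-blood lines (Ottilie) take €56,000 each; half-blood lines (Tariq) take €28,000 each.
Ottilie's share (€56,000) passes entirely to Thandi.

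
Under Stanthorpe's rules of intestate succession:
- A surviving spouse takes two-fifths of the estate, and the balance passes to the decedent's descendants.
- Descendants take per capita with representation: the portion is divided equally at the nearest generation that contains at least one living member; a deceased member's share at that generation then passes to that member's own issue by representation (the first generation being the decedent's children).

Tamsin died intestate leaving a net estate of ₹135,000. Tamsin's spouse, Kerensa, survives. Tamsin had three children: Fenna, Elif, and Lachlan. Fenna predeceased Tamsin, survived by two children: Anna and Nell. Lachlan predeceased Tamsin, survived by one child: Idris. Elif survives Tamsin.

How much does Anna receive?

Kerensa takes two-fifths of ₹135,000 = ₹54,000. The remaining ₹81,000 passes to the descendants.
The descendants' portion (₹81,000) is divided into 3 shares of ₹27,000: Elif takes ₹27,000; Fenna's ₹27,000 share passes to Fenna's issue; Lachlan's ₹27,000 share passes to Lachlan's issue.
Fenna's share (₹27,000) is divided into 2 shares of ₹13,500: Anna and Nell each take ₹13,500.
Lachlan's share (₹27,000) passes entirely to Idris.

Anna receives ₹13,500.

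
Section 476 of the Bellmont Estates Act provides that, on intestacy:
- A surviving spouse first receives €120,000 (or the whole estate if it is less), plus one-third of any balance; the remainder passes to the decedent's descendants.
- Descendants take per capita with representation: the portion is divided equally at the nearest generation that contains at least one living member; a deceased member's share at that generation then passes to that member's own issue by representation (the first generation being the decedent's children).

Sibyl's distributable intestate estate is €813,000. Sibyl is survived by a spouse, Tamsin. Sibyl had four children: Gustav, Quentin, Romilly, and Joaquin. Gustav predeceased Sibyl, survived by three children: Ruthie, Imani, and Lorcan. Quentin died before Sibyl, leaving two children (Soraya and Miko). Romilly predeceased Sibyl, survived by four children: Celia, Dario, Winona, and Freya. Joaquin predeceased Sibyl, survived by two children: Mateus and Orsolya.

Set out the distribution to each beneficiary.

Tamsin first takes €120,000, leaving a balance of €693,000. Tamsin then takes one-third of the balance (€231,000), for a total of €351,000. The remaining €462,000 passes to the descendants.
No child survives, so the initial division is made at the grandchildren's generation.
The descendants' portion (€462,000) is divided into 11 shares of €42,000: Ruthie, Imani, Lorcan, Soraya, Miko, Celia, Dario, Winona, Freya, Mateus, and Orsolya each take €42,000.

Tamsin: €351,000; Ruthie: €42,000; Imani: €42,000; Lorcan: €42,000; Soraya: €42,000; Miko: €42,000; Celia: €42,000; Dario: €42,000; Winona: €42,000; Freya: €42,000; Mateus: €42,000; Orsolya: €42,000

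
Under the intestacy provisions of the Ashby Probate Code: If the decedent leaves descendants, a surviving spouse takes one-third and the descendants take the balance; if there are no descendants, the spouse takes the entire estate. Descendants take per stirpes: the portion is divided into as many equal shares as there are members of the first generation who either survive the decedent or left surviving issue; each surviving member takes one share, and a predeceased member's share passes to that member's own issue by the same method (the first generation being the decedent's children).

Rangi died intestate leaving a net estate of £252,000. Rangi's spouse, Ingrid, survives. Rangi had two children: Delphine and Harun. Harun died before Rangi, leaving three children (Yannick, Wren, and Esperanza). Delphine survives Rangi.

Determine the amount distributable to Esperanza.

Esperanza receives £28,000.

Ingrid takes one-third of £252,000 = £84,000. The remaining £168,000 passes to the descendants.
The descendants' portion (£168,000) is divided into 2 shares of £84,000: Delphine takes £84,000; Harun's £84,000 share passes to Harun's issue.
Harun's share (£84,000) is divided into 3 shares of £28,000: Yannick, Wren, and Esperanza each take £28,000.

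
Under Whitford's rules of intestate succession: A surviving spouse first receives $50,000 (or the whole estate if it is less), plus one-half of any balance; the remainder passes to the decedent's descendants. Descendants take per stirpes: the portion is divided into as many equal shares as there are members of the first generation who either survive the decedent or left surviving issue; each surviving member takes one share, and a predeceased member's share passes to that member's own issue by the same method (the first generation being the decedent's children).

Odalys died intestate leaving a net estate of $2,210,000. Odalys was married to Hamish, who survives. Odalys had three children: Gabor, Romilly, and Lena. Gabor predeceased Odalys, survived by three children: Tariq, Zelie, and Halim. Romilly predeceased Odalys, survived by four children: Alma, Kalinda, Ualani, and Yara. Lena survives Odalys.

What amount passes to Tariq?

Hamish first takes $50,000, leaving a balance of $2,160,000. Hamish then takes one-half of the balance ($1,080,000), for a total of $1,130,000. The remaining $1,080,000 passes to the descendants.
The descendants' portion ($1,080,000) is divided into 3 shares of $360,000: Lena takes $360,000; Gabor's $360,000 share passes to Gabor's issue; Romilly's $360,000 share passes to Romilly's issue.
Gabor's share ($360,000) is divided into 3 shares of $120,000: Tariq, Zelie, and Halim each take $120,000.
Romilly's share ($360,000) is divided into 4 shares of $90,000: Alma, Kalinda, Ualani, and Yara each take $90,000.

Tariq receives $120,000.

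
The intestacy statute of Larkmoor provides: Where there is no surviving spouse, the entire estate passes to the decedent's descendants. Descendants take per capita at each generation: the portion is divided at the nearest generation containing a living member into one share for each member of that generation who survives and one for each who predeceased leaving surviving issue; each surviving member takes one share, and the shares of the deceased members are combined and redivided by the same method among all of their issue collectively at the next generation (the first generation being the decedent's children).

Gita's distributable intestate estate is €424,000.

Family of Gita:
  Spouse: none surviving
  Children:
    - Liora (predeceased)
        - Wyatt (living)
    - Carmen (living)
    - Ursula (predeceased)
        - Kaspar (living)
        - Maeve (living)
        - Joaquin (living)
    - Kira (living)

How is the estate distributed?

Wyatt: €53,000; Carmen: €106,000; Kaspar: €53,000; Maeve: €53,000; Joaquin: €53,000; Kira: €106,000

The entire €424,000 passes to the descendants.
That amount (€424,000) is divided at the children's generation into 4 shares of €106,000. Carmen and Kira each take €106,000. The 2 shares of the deceased (Liora and Ursula) are combined into a pool of €212,000.
That pool (€212,000) is divided at the grandchildren's generation equally among Wyatt, Kaspar, Maeve, and Joaquin: €53,000 each.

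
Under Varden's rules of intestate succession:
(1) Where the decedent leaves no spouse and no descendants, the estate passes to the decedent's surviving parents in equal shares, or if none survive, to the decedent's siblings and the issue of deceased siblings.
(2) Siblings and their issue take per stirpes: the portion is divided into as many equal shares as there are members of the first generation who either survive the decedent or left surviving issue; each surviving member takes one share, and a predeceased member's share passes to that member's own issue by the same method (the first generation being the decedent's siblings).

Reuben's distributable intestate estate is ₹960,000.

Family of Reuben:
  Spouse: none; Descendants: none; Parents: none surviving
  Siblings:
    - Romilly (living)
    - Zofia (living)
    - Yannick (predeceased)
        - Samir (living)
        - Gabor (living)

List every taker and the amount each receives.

The entire ₹960,000 passes to the siblings and their issue.
That amount (₹960,000) is divided into 3 shares of ₹320,000: Romilly and Zofia each take ₹320,000; Yannick's ₹320,000 share passes to Yannick's issue.
Yannick's share (₹320,000) is divided into 2 shares of ₹160,000: Samir and Gabor each take ₹160,000.

Romilly: ₹320,000; Zofia: ₹320,000; Samir: ₹160,000; Gabor: ₹160,000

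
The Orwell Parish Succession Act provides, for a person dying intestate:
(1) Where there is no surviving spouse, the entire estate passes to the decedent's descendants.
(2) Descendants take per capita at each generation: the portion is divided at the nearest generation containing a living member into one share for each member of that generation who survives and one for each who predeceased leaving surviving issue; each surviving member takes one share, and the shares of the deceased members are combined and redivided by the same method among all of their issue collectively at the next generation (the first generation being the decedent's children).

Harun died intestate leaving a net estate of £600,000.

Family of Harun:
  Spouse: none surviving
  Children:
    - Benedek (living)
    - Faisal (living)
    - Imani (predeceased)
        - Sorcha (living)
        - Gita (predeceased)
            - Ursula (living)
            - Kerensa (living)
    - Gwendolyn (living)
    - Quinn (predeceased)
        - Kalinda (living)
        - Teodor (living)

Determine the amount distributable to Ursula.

The entire £600,000 passes to the descendants.
That amount (£600,000) is divided at the children's generation into 5 shares of £120,000. Benedek, Faisal, and Gwendolyn each take £120,000. The 2 shares of the deceased (Imani and Quinn) are combined into a pool of £240,000.
That pool (£240,000) is divided at the grandchildren's generation into 4 shares of £60,000. Sorcha, Kalinda, and Teodor each take £60,000. The remaining share for the deceased Gita (£60,000) is carried to the next generation.
That pool (£60,000) is divided at the great-grandchildren's generation equally among Ursula and Kerensa: £30,000 each.

Ursula receives £30,000.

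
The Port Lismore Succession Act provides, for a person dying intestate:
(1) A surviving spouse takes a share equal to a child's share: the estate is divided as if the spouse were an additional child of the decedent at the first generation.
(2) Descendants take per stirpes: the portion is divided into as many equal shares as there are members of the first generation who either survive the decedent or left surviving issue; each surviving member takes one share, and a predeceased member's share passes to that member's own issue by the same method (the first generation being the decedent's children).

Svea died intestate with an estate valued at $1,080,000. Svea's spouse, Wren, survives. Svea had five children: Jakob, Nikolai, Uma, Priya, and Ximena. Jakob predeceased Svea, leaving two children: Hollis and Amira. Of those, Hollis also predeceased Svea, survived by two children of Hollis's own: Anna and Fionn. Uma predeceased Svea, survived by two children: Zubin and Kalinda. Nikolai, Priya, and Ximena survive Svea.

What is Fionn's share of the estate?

The spouse counts as an additional share at the children's level, so there are 6 primary shares of $180,000. Wren takes one such share ($180,000).
The children's combined portion ($900,000) is divided into 5 shares of $180,000: Nikolai, Priya, and Ximena each take $180,000; Jakob's $180,000 share passes to Jakob's issue; Uma's $180,000 share passes to Uma's issue.
Jakob's share ($180,000) is divided into 2 shares of $90,000: Amira takes $90,000; Hollis's $90,000 share passes to Hollis's issue.
Hollis's share ($90,000) is divided into 2 shares of $45,000: Anna and Fionn each take $45,000.
Uma's share ($180,000) is divided into 2 shares of $90,000: Zubin and Kalinda each take $90,000.

Fionn receives $45,000.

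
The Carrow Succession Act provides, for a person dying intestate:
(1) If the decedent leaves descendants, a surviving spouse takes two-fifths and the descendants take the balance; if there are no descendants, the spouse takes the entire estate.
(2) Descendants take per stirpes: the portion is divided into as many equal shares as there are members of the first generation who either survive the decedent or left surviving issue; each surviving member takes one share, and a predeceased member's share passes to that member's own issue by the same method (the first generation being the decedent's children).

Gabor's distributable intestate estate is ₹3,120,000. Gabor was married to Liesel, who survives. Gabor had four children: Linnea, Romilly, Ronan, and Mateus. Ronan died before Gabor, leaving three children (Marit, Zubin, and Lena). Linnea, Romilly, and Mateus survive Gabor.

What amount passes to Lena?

Liesel takes two-fifths of ₹3,120,000 = ₹1,248,000. The remaining ₹1,872,000 passes to the descendants.
The descendants' portion (₹1,872,000) is divided into 4 shares of ₹468,000: Linnea, Romilly, and Mateus each take ₹468,000; Ronan's ₹468,000 share passes to Ronan's issue.
Ronan's share (₹468,000) is divided into 3 shares of ₹156,000: Marit, Zubin, and Lena each take ₹156,000.

Lena receives ₹156,000.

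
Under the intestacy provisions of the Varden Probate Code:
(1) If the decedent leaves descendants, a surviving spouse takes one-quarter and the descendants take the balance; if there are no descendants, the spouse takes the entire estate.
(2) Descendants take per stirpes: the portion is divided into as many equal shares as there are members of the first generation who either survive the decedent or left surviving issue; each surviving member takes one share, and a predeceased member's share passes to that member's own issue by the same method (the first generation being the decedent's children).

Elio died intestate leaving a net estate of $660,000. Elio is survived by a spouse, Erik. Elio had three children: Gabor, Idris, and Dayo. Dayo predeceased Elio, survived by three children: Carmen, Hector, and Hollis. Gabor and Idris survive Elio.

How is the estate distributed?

Erik: $165,000; Gabor: $165,000; Idris: $165,000; Carmen: $55,000; Hector: $55,000; Hollis: $55,000

Erik takes one-quarter of $660,000 = $165,000. The remaining $495,000 passes to the descendants.
The descendants' portion ($495,000) is divided into 3 shares of $165,000: Gabor and Idris each take $165,000; Dayo's $165,000 share passes to Dayo's issue.
Dayo's share ($165,000) is divided into 3 shares of $55,000: Carmen, Hector, and Hollis each take $55,000.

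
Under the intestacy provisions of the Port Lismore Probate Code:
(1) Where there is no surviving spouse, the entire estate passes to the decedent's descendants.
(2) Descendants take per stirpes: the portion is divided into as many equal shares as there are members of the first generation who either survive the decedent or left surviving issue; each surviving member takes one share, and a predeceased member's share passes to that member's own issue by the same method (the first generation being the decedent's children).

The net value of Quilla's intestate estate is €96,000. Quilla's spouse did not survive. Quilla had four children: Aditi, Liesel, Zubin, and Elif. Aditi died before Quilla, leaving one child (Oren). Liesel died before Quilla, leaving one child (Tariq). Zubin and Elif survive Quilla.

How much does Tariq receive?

Tariq receives €24,000.

The entire €96,000 passes to the descendants.
That amount (€96,000) is divided into 4 shares of €24,000: Zubin and Elif each take €24,000; Aditi's €24,000 share passes to Aditi's issue; Liesel's €24,000 share passes to Liesel's issue.
Aditi's share (€24,000) passes entirely to Oren.
Liesel's share (€24,000) passes entirely to Tariq.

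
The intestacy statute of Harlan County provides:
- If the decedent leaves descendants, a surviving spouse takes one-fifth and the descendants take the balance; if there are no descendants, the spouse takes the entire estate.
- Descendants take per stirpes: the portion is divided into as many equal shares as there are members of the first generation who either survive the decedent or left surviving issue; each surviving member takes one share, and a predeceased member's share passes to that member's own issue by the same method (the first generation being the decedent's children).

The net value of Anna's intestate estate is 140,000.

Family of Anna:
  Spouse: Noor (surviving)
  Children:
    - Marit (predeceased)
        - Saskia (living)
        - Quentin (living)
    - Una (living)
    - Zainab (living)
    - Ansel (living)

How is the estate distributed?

Noor takes one-fifth of 140,000 = 28,000. The remaining 112,000 passes to the descendants.
The descendants' portion (112,000) is divided into 4 shares of 28,000: Una, Zainab, and Ansel each take 28,000; Marit's 28,000 share passes to Marit's issue.
Marit's share (28,000) is divided into 2 shares of 14,000: Saskia and Quentin each take 14,000.

Noor: 28,000; Saskia: 14,000; Quentin: 14,000; Una: 28,000; Zainab: 28,000; Ansel: 28,000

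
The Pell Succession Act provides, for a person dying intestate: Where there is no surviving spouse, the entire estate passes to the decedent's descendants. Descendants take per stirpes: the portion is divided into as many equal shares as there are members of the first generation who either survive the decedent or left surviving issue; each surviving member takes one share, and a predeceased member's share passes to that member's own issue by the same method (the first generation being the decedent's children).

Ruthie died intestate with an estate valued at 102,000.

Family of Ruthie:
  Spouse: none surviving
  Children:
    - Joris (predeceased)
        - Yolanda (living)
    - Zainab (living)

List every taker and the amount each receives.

The entire 102,000 passes to the descendants.
That amount (102,000) is divided into 2 shares of 51,000: Zainab takes 51,000; Joris's 51,000 share passes to Joris's issue.
Joris's share (51,000) passes entirely to Yolanda.

Yolanda: 51,000; Zainab: 51,000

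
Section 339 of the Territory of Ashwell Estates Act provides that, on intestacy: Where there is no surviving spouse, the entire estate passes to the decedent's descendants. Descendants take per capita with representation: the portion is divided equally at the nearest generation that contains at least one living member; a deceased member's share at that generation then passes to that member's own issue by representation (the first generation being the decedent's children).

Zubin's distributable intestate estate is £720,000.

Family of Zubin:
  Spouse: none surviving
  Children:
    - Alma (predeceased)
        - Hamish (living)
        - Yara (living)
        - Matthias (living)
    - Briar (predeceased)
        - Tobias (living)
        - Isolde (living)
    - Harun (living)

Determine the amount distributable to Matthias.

The entire £720,000 passes to the descendants.
That amount (£720,000) is divided into 3 shares of £240,000: Harun takes £240,000; Alma's £240,000 share passes to Alma's issue; Briar's £240,000 share passes to Briar's issue.
Alma's share (£240,000) is divided into 3 shares of £80,000: Hamish, Yara, and Matthias each take £80,000.
Briar's share (£240,000) is divided into 2 shares of £120,000: Tobias and Isolde each take £120,000.

Matthias receives £80,000.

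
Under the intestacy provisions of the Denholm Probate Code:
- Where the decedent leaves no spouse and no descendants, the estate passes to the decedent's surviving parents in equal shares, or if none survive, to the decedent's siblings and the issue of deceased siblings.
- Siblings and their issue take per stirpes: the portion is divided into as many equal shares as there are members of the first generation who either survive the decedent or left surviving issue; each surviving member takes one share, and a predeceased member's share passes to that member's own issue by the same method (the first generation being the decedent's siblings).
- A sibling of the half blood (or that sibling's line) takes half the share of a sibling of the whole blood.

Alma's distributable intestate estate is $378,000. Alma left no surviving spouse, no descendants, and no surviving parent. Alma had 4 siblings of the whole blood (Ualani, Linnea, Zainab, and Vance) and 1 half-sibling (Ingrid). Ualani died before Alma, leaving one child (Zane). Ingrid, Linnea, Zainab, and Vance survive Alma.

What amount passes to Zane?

Zane receives $84,000.

The entire $378,000 passes to the siblings and their issue.
Counting each half-blood sibling's line as half a unit, there are 9/2 units in $378,000, so one unit is $84,000. Whole-blood lines (Ualani, Linnea, Zainab, and Vance) take $84,000 each; half-blood lines (Ingrid) take $42,000 each.
Ualani's share ($84,000) passes entirely to Zane.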